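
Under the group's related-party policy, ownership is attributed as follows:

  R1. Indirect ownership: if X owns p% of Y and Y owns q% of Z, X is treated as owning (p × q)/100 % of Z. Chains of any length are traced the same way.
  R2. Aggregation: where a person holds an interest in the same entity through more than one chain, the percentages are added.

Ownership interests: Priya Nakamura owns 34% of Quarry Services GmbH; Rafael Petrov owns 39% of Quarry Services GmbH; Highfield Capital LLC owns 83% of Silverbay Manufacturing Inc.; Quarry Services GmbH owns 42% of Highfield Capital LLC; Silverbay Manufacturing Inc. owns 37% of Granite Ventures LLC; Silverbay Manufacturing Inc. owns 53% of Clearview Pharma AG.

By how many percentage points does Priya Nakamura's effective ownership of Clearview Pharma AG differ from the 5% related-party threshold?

1.281772

Chain via Quarry Services GmbH → Highfield Capital LLC → Silverbay Manufacturing Inc. (R1): 34% × 42% × 83% × 53% = 6.281772% of Clearview Pharma AG.
6.281772% exceeds the 5% threshold by 1.281772 percentage points.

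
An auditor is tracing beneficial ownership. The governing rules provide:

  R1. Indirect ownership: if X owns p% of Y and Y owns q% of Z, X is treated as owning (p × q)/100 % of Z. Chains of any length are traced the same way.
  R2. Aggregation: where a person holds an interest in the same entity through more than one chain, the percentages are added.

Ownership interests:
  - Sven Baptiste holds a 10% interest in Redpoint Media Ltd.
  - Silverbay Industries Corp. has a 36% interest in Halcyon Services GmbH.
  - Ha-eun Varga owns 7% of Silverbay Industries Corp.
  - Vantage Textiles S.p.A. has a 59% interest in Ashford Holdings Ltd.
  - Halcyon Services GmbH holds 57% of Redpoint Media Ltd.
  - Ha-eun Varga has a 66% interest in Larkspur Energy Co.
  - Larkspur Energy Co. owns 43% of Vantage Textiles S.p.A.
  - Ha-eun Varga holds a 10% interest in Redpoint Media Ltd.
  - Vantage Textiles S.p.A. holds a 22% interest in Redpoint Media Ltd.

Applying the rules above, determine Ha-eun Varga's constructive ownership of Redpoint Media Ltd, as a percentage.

17.68%

Chain via Silverbay Industries Corp. → Halcyon Services GmbH (R1): 7% × 36% × 57% = 1.4364% of Redpoint Media Ltd.
Chain via Larkspur Energy Co. → Vantage Textiles S.p.A. (R1): 66% × 43% × 22% = 6.2436% of Redpoint Media Ltd.
Direct interest in Redpoint Media Ltd: 10%.
Aggregating (R2): 1.4364% + 6.2436% + 10% = 17.68%.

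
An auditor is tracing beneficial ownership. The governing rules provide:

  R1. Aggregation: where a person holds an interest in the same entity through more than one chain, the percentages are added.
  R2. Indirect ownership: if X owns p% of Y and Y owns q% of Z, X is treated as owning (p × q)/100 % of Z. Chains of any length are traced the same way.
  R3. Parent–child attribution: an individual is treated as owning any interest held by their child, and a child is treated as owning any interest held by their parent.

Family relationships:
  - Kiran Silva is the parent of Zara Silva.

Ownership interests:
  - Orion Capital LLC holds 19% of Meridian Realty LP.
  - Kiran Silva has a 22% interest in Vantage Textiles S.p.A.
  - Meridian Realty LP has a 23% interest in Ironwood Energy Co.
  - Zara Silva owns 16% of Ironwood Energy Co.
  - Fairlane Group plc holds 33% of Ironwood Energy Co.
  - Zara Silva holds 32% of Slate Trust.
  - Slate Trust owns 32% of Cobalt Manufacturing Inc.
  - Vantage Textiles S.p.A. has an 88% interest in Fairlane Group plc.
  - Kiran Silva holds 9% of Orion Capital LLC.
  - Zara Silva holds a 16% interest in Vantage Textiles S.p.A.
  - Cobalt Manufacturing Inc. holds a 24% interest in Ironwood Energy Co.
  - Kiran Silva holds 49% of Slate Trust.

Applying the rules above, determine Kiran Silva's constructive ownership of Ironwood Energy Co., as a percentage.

By parent–child attribution (R3), Kiran Silva is treated as also owning Zara Silva's interest in Vantage Textiles S.p.A, giving 22% + 16% = 38%.
By parent–child attribution (R3), Kiran Silva is treated as also owning Zara Silva's interest in Slate Trust, giving 49% + 32% = 81%.
By parent–child attribution (R3), Kiran Silva is treated as owning Zara Silva's 16% interest in Ironwood Energy Co.
Chain via Vantage Textiles S.p.A. → Fairlane Group plc (R2): 38% × 88% × 33% = 11.0352% of Ironwood Energy Co.
Chain via Slate Trust → Cobalt Manufacturing Inc. (R2): 81% × 32% × 24% = 6.2208% of Ironwood Energy Co.
Chain via Orion Capital LLC → Meridian Realty LP (R2): 9% × 19% × 23% = 0.3933% of Ironwood Energy Co.
Direct interest in Ironwood Energy Co: 16%.
Aggregating (R1): 11.0352% + 6.2208% + 0.3933% + 16% = 33.6493%.

33.6493%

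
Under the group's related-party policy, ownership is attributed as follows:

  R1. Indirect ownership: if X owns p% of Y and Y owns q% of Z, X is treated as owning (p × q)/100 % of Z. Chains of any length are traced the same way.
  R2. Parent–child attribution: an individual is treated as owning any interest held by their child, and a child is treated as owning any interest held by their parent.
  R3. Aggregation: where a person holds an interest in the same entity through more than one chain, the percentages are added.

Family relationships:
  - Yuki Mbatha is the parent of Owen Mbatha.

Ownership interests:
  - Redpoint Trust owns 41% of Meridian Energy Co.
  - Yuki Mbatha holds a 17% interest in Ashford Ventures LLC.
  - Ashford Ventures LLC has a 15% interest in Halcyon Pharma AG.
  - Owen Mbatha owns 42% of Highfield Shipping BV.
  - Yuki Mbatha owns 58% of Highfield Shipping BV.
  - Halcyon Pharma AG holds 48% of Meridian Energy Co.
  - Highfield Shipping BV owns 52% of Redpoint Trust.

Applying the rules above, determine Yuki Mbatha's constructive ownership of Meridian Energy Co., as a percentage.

22.544%

By parent–child attribution (R2), Yuki Mbatha is treated as also owning Owen Mbatha's interest in Highfield Shipping BV, giving 58% + 42% = 100%.
Chain via Highfield Shipping BV → Redpoint Trust (R1): 100% × 52% × 41% = 21.32% of Meridian Energy Co.
Chain via Ashford Ventures LLC → Halcyon Pharma AG (R1): 17% × 15% × 48% = 1.224% of Meridian Energy Co.
Aggregating (R3): 21.32% + 1.224% = 22.544%.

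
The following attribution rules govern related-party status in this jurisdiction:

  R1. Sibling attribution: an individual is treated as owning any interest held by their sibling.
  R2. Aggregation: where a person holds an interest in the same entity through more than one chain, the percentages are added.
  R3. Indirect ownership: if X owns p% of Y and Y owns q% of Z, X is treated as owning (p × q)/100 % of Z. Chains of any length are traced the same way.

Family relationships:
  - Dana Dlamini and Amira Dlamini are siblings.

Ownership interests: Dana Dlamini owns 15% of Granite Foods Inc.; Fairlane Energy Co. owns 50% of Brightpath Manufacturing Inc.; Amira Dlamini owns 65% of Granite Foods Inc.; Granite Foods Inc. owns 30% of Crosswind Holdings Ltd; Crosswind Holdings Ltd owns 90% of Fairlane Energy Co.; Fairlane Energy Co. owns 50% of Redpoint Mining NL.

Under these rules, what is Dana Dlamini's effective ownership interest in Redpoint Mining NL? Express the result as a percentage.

10.8%

By sibling attribution (R1), Dana Dlamini is treated as also owning Amira Dlamini's interest in Granite Foods Inc, giving 15% + 65% = 80%.
Chain via Granite Foods Inc. → Crosswind Holdings Ltd → Fairlane Energy Co. (R3): 80% × 30% × 90% × 50% = 10.8% of Redpoint Mining NL.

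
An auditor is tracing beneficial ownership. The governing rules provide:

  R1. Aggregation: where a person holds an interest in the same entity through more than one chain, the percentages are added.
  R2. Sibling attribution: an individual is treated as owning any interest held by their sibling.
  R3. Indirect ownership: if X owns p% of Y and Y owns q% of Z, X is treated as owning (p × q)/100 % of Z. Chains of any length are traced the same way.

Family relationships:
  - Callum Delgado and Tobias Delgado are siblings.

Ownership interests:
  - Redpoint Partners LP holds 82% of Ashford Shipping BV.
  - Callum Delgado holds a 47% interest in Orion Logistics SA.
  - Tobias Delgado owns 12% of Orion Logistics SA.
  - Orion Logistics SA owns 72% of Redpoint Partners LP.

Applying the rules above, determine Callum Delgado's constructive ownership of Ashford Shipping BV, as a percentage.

34.8336%

By sibling attribution (R2), Callum Delgado is treated as also owning Tobias Delgado's interest in Orion Logistics SA, giving 47% + 12% = 59%.
Chain via Orion Logistics SA → Redpoint Partners LP (R3): 59% × 72% × 82% = 34.8336% of Ashford Shipping BV.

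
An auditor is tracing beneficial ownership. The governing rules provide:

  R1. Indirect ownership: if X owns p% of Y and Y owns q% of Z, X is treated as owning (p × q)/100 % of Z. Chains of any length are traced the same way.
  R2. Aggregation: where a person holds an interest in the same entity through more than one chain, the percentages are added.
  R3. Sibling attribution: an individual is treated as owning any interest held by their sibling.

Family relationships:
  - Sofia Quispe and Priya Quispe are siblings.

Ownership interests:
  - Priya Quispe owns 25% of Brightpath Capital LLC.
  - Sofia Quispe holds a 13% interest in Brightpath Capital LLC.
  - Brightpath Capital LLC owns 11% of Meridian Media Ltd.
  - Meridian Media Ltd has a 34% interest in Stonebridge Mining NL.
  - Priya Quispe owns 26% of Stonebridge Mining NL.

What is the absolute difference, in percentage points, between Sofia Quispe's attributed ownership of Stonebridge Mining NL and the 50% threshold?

22.5788

By sibling attribution (R3), Sofia Quispe is treated as also owning Priya Quispe's interest in Brightpath Capital LLC, giving 13% + 25% = 38%.
By sibling attribution (R3), Sofia Quispe is treated as owning Priya Quispe's 26% interest in Stonebridge Mining NL.
Chain via Brightpath Capital LLC → Meridian Media Ltd (R1): 38% × 11% × 34% = 1.4212% of Stonebridge Mining NL.
Direct interest in Stonebridge Mining NL: 26%.
Aggregating (R2): 1.4212% + 26% = 27.4212%.
27.4212% falls short of the 50% threshold by 22.5788 percentage points.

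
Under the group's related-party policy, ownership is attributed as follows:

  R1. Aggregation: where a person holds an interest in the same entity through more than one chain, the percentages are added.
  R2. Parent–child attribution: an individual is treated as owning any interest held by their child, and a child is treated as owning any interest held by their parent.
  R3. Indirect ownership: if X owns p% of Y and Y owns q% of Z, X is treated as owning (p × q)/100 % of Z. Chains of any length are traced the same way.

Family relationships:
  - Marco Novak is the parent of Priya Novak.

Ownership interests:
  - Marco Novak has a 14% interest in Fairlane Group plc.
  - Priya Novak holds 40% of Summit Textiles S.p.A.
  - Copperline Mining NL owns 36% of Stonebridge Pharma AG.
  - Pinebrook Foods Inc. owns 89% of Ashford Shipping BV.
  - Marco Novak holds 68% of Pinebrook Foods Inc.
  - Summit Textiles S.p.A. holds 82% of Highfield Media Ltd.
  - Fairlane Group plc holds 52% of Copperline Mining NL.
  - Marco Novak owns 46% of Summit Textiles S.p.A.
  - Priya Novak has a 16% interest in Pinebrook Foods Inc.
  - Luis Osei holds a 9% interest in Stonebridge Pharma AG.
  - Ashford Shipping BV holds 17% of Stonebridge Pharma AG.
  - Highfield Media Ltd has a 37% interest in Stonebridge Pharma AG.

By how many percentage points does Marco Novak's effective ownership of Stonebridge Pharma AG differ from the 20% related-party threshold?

By parent–child attribution (R2), Marco Novak is treated as also owning Priya Novak's interest in Summit Textiles S.p.A, giving 46% + 40% = 86%.
By parent–child attribution (R2), Marco Novak is treated as also owning Priya Novak's interest in Pinebrook Foods Inc, giving 68% + 16% = 84%.
Chain via Summit Textiles S.p.A. → Highfield Media Ltd (R3): 86% × 82% × 37% = 26.0924% of Stonebridge Pharma AG.
Chain via Pinebrook Foods Inc. → Ashford Shipping BV (R3): 84% × 89% × 17% = 12.7092% of Stonebridge Pharma AG.
Chain via Fairlane Group plc → Copperline Mining NL (R3): 14% × 52% × 36% = 2.6208% of Stonebridge Pharma AG.
Aggregating (R1): 26.0924% + 12.7092% + 2.6208% = 41.4224%.
41.4224% exceeds the 20% threshold by 21.4224 percentage points.

21.4224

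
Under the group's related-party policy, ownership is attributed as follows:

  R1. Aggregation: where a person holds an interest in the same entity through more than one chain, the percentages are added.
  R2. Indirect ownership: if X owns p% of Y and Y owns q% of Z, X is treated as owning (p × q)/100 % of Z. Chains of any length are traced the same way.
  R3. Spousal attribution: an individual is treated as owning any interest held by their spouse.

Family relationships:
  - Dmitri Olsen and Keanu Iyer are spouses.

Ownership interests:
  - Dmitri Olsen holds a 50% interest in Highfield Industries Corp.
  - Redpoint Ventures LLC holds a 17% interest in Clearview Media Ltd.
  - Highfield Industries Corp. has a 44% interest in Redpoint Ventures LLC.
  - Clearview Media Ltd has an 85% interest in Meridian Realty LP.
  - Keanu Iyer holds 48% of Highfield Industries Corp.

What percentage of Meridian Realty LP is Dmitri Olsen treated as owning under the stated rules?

6.23084%

By spousal attribution (R3), Dmitri Olsen is treated as also owning Keanu Iyer's interest in Highfield Industries Corp, giving 50% + 48% = 98%.
Chain via Highfield Industries Corp. → Redpoint Ventures LLC → Clearview Media Ltd (R2): 98% × 44% × 17% × 85% = 6.23084% of Meridian Realty LP.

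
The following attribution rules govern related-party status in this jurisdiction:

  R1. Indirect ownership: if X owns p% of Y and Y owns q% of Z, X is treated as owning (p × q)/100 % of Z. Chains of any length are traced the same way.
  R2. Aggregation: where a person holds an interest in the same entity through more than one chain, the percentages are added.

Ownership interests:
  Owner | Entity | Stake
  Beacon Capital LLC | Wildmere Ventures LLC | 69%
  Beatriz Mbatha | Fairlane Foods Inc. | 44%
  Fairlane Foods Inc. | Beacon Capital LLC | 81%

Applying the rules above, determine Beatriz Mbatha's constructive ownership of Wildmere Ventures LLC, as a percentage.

Chain via Fairlane Foods Inc. → Beacon Capital LLC (R1): 44% × 81% × 69% = 24.5916% of Wildmere Ventures LLC.

24.5916%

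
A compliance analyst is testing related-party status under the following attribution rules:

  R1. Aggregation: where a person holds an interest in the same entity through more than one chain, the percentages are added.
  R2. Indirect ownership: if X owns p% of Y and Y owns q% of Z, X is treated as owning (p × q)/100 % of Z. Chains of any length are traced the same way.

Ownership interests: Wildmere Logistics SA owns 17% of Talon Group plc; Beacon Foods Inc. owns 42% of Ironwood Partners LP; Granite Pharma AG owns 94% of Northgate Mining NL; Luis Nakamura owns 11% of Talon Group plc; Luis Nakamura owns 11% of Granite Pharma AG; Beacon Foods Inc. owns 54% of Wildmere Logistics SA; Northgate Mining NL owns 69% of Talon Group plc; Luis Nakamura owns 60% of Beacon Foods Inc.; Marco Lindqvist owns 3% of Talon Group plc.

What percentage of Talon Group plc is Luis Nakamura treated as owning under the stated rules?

23.6426%

Chain via Beacon Foods Inc. → Wildmere Logistics SA (R2): 60% × 54% × 17% = 5.508% of Talon Group plc.
Chain via Granite Pharma AG → Northgate Mining NL (R2): 11% × 94% × 69% = 7.1346% of Talon Group plc.
Direct interest in Talon Group plc: 11%.
Aggregating (R1): 5.508% + 7.1346% + 11% = 23.6426%.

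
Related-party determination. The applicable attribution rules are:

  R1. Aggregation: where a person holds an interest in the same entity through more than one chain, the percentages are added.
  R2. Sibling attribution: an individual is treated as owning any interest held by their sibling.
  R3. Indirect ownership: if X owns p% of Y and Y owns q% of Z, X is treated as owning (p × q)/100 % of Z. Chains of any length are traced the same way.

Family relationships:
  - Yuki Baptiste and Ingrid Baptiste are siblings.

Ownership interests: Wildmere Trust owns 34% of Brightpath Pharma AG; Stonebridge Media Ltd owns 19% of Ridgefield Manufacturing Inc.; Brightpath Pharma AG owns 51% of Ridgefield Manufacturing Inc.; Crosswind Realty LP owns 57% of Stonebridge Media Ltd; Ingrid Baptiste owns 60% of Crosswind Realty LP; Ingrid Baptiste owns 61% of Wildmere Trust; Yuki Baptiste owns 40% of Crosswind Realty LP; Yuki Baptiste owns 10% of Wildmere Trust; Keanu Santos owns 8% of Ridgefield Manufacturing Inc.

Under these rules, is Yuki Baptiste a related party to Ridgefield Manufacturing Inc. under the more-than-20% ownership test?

By sibling attribution (R2), Yuki Baptiste is treated as also owning Ingrid Baptiste's interest in Wildmere Trust, giving 10% + 61% = 71%.
By sibling attribution (R2), Yuki Baptiste is treated as also owning Ingrid Baptiste's interest in Crosswind Realty LP, giving 40% + 60% = 100%.
Chain via Wildmere Trust → Brightpath Pharma AG (R3): 71% × 34% × 51% = 12.3114% of Ridgefield Manufacturing Inc.
Chain via Crosswind Realty LP → Stonebridge Media Ltd (R3): 100% × 57% × 19% = 10.83% of Ridgefield Manufacturing Inc.
Aggregating (R1): 12.3114% + 10.83% = 23.1414%.
23.1414% exceeds the 20% threshold, so Yuki is a related party to Ridgefield Manufacturing Inc.

Yes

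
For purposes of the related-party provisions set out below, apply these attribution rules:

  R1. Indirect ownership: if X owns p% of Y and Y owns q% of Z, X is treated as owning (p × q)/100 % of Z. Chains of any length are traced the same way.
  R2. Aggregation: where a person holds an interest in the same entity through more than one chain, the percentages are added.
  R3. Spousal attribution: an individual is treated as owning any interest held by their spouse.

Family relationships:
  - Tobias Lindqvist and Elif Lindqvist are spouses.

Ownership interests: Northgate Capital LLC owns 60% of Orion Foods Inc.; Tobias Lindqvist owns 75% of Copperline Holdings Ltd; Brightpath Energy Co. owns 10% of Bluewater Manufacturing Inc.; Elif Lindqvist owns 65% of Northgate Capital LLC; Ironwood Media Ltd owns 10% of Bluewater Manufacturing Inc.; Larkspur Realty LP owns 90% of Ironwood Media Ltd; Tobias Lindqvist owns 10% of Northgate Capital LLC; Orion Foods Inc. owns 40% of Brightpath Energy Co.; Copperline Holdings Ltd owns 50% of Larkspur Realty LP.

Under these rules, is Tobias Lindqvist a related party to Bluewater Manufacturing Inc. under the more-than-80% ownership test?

No

By spousal attribution (R3), Tobias Lindqvist is treated as also owning Elif Lindqvist's interest in Northgate Capital LLC, giving 10% + 65% = 75%.
Chain via Northgate Capital LLC → Orion Foods Inc. → Brightpath Energy Co. (R1): 75% × 60% × 40% × 10% = 1.8% of Bluewater Manufacturing Inc.
Chain via Copperline Holdings Ltd → Larkspur Realty LP → Ironwood Media Ltd (R1): 75% × 50% × 90% × 10% = 3.375% of Bluewater Manufacturing Inc.
Aggregating (R2): 1.8% + 3.375% = 5.175%.
5.175% does not exceed the 80% threshold, so Tobias is not a related party to Bluewater Manufacturing Inc.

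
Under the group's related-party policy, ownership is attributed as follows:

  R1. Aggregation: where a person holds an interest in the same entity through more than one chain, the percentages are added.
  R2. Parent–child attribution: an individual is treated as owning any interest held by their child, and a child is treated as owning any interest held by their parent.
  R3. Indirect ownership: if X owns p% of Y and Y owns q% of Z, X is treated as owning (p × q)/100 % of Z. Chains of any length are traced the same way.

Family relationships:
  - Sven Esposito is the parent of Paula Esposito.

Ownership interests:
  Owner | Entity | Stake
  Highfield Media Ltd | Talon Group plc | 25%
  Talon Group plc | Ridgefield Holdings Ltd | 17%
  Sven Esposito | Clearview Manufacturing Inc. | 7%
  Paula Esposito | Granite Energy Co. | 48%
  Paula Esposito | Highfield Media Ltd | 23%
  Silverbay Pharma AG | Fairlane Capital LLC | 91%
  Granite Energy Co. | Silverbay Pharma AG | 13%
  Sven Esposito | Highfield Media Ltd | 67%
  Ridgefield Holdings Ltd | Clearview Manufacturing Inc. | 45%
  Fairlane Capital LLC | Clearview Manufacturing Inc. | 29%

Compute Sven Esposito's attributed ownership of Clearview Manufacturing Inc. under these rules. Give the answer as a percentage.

By parent–child attribution (R2), Sven Esposito is treated as also owning Paula Esposito's interest in Highfield Media Ltd, giving 67% + 23% = 90%.
By parent–child attribution (R2), Sven Esposito is treated as owning Paula Esposito's 48% interest in Granite Energy Co.
Chain via Highfield Media Ltd → Talon Group plc → Ridgefield Holdings Ltd (R3): 90% × 25% × 17% × 45% = 1.72125% of Clearview Manufacturing Inc.
Direct interest in Clearview Manufacturing Inc: 7%.
Chain via Granite Energy Co. → Silverbay Pharma AG → Fairlane Capital LLC (R3): 48% × 13% × 91% × 29% = 1.646736% of Clearview Manufacturing Inc.
Aggregating (R1): 1.72125% + 7% + 1.646736% = 10.367986%.

10.367986%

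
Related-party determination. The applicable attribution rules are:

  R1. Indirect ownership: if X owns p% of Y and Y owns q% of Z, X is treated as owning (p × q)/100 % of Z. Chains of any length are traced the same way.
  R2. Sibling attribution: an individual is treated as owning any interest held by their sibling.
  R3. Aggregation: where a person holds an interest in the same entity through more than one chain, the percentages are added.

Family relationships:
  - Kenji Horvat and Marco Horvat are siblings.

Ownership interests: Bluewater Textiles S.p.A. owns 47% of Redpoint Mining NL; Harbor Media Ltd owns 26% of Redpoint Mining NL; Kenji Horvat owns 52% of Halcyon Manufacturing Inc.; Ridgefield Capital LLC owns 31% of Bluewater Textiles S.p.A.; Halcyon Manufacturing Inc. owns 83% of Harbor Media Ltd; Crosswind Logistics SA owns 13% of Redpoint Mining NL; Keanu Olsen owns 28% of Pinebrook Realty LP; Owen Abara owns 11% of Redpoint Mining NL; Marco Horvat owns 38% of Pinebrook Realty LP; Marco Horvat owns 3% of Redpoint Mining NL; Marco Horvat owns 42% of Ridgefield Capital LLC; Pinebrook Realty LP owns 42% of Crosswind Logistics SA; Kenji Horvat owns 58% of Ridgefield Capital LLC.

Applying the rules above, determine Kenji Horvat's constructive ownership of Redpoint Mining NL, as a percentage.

30.8664%

By sibling attribution (R2), Kenji Horvat is treated as also owning Marco Horvat's interest in Ridgefield Capital LLC, giving 58% + 42% = 100%.
By sibling attribution (R2), Kenji Horvat is treated as owning Marco Horvat's 38% interest in Pinebrook Realty LP.
By sibling attribution (R2), Kenji Horvat is treated as owning Marco Horvat's 3% interest in Redpoint Mining NL.
Chain via Halcyon Manufacturing Inc. → Harbor Media Ltd (R1): 52% × 83% × 26% = 11.2216% of Redpoint Mining NL.
Chain via Ridgefield Capital LLC → Bluewater Textiles S.p.A. (R1): 100% × 31% × 47% = 14.57% of Redpoint Mining NL.
Chain via Pinebrook Realty LP → Crosswind Logistics SA (R1): 38% × 42% × 13% = 2.0748% of Redpoint Mining NL.
Direct interest in Redpoint Mining NL: 3%.
Aggregating (R3): 11.2216% + 14.57% + 2.0748% + 3% = 30.8664%.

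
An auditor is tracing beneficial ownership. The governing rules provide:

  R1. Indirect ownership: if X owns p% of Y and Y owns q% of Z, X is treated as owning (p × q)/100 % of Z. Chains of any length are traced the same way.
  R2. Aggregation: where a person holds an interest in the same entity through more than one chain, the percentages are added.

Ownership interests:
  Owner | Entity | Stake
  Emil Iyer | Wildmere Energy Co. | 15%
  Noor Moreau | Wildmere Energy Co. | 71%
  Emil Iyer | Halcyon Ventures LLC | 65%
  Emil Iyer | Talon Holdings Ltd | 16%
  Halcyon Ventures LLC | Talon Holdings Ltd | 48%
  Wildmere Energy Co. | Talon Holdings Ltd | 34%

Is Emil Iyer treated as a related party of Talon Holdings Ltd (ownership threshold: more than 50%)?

Chain via Wildmere Energy Co. (R1): 15% × 34% = 5.1% of Talon Holdings Ltd.
Chain via Halcyon Ventures LLC (R1): 65% × 48% = 31.2% of Talon Holdings Ltd.
Direct interest in Talon Holdings Ltd: 16%.
Aggregating (R2): 5.1% + 31.2% + 16% = 52.3%.
52.3% exceeds the 50% threshold, so Emil is a related party to Talon Holdings Ltd.

Yes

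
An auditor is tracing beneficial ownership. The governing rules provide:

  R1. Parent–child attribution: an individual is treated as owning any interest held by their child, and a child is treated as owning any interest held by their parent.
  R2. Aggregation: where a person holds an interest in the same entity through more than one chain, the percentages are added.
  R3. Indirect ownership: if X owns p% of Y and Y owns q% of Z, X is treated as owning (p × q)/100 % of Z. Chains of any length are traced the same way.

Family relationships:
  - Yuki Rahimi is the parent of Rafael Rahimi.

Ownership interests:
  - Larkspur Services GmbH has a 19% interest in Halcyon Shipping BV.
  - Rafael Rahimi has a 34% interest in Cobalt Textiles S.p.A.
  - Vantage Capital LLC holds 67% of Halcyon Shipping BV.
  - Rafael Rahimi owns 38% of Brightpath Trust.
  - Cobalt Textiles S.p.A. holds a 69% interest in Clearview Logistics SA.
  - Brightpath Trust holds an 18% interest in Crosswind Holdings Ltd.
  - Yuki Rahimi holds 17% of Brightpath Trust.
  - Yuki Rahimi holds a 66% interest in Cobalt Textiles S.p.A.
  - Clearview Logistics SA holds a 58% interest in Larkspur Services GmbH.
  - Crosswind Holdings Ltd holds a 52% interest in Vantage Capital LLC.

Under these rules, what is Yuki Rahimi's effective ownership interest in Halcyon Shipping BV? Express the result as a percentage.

11.05296%

By parent–child attribution (R1), Yuki Rahimi is treated as also owning Rafael Rahimi's interest in Brightpath Trust, giving 17% + 38% = 55%.
By parent–child attribution (R1), Yuki Rahimi is treated as also owning Rafael Rahimi's interest in Cobalt Textiles S.p.A, giving 66% + 34% = 100%.
Chain via Brightpath Trust → Crosswind Holdings Ltd → Vantage Capital LLC (R3): 55% × 18% × 52% × 67% = 3.44916% of Halcyon Shipping BV.
Chain via Cobalt Textiles S.p.A. → Clearview Logistics SA → Larkspur Services GmbH (R3): 100% × 69% × 58% × 19% = 7.6038% of Halcyon Shipping BV.
Aggregating (R2): 3.44916% + 7.6038% = 11.05296%.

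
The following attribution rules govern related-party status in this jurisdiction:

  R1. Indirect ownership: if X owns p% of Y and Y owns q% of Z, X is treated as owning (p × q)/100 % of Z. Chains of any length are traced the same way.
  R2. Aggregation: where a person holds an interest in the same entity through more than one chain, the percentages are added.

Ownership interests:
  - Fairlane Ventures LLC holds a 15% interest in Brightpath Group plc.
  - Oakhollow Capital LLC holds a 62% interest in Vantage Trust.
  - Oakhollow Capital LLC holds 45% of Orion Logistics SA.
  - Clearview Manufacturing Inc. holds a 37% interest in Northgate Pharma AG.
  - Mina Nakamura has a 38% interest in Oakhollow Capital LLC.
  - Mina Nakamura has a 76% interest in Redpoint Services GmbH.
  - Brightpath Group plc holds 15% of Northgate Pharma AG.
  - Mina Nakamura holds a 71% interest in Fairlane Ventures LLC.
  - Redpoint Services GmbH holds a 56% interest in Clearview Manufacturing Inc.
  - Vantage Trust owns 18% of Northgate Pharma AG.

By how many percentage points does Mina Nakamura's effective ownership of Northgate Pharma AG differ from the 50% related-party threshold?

Chain via Oakhollow Capital LLC → Vantage Trust (R1): 38% × 62% × 18% = 4.2408% of Northgate Pharma AG.
Chain via Redpoint Services GmbH → Clearview Manufacturing Inc. (R1): 76% × 56% × 37% = 15.7472% of Northgate Pharma AG.
Chain via Fairlane Ventures LLC → Brightpath Group plc (R1): 71% × 15% × 15% = 1.5975% of Northgate Pharma AG.
Aggregating (R2): 4.2408% + 15.7472% + 1.5975% = 21.5855%.
21.5855% falls short of the 50% threshold by 28.4145 percentage points.

28.4145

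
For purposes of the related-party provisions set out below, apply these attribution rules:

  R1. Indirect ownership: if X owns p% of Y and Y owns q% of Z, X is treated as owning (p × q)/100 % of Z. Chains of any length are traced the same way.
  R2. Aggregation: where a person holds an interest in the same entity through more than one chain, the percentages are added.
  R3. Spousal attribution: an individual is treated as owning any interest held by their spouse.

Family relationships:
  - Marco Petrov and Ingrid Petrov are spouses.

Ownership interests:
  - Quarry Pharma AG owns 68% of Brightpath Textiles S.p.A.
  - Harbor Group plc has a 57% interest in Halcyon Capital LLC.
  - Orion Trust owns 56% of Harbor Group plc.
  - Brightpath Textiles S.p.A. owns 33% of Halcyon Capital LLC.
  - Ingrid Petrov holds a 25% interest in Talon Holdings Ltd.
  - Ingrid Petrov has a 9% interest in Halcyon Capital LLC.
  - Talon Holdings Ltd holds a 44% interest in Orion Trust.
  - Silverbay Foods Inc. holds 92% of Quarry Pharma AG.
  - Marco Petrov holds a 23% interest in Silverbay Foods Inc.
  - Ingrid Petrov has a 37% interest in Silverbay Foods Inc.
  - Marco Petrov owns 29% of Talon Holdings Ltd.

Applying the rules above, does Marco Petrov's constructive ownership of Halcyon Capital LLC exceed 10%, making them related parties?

Yes

By spousal attribution (R3), Marco Petrov is treated as also owning Ingrid Petrov's interest in Silverbay Foods Inc, giving 23% + 37% = 60%.
By spousal attribution (R3), Marco Petrov is treated as also owning Ingrid Petrov's interest in Talon Holdings Ltd, giving 29% + 25% = 54%.
By spousal attribution (R3), Marco Petrov is treated as owning Ingrid Petrov's 9% interest in Halcyon Capital LLC.
Chain via Silverbay Foods Inc. → Quarry Pharma AG → Brightpath Textiles S.p.A. (R1): 60% × 92% × 68% × 33% = 12.38688% of Halcyon Capital LLC.
Chain via Talon Holdings Ltd → Orion Trust → Harbor Group plc (R1): 54% × 44% × 56% × 57% = 7.584192% of Halcyon Capital LLC.
Direct interest in Halcyon Capital LLC: 9%.
Aggregating (R2): 12.38688% + 7.584192% + 9% = 28.971072%.
28.971072% exceeds the 10% threshold, so Marco is a related party to Halcyon Capital LLC.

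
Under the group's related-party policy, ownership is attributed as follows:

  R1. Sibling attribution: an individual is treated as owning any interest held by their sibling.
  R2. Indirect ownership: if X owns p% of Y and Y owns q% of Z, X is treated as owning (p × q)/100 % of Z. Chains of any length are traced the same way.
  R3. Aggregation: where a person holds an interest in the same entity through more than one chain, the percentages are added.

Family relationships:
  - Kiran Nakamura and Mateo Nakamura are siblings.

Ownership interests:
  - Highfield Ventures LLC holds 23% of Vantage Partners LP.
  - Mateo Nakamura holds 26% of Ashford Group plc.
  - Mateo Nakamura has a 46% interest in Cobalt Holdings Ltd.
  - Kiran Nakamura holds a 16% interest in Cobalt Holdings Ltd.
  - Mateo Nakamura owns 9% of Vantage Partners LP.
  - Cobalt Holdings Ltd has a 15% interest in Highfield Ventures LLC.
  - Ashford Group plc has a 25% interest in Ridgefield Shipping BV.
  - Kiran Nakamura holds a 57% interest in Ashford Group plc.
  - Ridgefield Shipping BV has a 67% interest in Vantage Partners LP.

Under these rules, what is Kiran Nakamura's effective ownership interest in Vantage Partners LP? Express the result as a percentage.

By sibling attribution (R1), Kiran Nakamura is treated as also owning Mateo Nakamura's interest in Cobalt Holdings Ltd, giving 16% + 46% = 62%.
By sibling attribution (R1), Kiran Nakamura is treated as also owning Mateo Nakamura's interest in Ashford Group plc, giving 57% + 26% = 83%.
By sibling attribution (R1), Kiran Nakamura is treated as owning Mateo Nakamura's 9% interest in Vantage Partners LP.
Chain via Cobalt Holdings Ltd → Highfield Ventures LLC (R2): 62% × 15% × 23% = 2.139% of Vantage Partners LP.
Chain via Ashford Group plc → Ridgefield Shipping BV (R2): 83% × 25% × 67% = 13.9025% of Vantage Partners LP.
Direct interest in Vantage Partners LP: 9%.
Aggregating (R3): 2.139% + 13.9025% + 9% = 25.0415%.

25.0415%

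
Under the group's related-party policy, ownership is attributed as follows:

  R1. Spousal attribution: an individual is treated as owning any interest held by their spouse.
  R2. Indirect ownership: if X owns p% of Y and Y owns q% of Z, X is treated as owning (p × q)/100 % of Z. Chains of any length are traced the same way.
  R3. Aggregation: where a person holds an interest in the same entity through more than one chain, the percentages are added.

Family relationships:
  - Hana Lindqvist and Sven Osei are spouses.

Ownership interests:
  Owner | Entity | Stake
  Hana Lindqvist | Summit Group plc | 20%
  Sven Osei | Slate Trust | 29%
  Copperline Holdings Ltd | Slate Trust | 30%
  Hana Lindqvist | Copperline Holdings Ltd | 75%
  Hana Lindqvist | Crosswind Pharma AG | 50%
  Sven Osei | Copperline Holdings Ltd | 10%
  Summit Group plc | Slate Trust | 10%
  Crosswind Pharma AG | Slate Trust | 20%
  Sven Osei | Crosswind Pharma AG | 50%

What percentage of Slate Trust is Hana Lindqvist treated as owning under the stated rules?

76.5%

By spousal attribution (R1), Hana Lindqvist is treated as also owning Sven Osei's interest in Copperline Holdings Ltd, giving 75% + 10% = 85%.
By spousal attribution (R1), Hana Lindqvist is treated as also owning Sven Osei's interest in Crosswind Pharma AG, giving 50% + 50% = 100%.
By spousal attribution (R1), Hana Lindqvist is treated as owning Sven Osei's 29% interest in Slate Trust.
Chain via Summit Group plc (R2): 20% × 10% = 2% of Slate Trust.
Chain via Copperline Holdings Ltd (R2): 85% × 30% = 25.5% of Slate Trust.
Chain via Crosswind Pharma AG (R2): 100% × 20% = 20% of Slate Trust.
Direct interest in Slate Trust: 29%.
Aggregating (R3): 2% + 25.5% + 20% + 29% = 76.5%.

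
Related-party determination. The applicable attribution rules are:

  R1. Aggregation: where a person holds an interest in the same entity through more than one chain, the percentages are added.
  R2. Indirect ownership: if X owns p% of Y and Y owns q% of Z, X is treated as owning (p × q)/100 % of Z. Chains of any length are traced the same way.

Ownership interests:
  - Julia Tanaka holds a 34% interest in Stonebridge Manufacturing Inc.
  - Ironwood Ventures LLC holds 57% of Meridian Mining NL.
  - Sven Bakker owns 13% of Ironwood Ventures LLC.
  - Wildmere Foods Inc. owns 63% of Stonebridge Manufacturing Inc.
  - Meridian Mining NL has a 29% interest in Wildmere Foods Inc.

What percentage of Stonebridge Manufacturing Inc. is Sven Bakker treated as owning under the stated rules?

1.353807%

Chain via Ironwood Ventures LLC → Meridian Mining NL → Wildmere Foods Inc. (R2): 13% × 57% × 29% × 63% = 1.353807% of Stonebridge Manufacturing Inc.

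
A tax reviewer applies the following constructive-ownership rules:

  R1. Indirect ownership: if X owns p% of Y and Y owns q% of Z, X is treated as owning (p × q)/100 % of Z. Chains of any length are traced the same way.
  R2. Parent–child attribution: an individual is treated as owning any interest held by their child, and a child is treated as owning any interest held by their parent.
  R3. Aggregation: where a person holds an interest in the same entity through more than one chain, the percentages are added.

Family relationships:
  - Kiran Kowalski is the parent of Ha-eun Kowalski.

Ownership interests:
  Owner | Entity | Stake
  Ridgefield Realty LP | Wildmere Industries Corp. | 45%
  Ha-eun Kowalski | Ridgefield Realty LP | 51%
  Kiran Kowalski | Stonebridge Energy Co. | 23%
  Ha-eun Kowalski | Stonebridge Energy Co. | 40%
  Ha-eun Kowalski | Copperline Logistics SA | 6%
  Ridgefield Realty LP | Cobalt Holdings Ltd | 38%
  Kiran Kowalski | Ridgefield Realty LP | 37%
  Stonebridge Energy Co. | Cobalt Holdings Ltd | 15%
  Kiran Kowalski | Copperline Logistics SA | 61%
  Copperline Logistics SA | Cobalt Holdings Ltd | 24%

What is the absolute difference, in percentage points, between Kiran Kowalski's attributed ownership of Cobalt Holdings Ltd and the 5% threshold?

53.97

By parent–child attribution (R2), Kiran Kowalski is treated as also owning Ha-eun Kowalski's interest in Ridgefield Realty LP, giving 37% + 51% = 88%.
By parent–child attribution (R2), Kiran Kowalski is treated as also owning Ha-eun Kowalski's interest in Stonebridge Energy Co, giving 23% + 40% = 63%.
By parent–child attribution (R2), Kiran Kowalski is treated as also owning Ha-eun Kowalski's interest in Copperline Logistics SA, giving 61% + 6% = 67%.
Chain via Ridgefield Realty LP (R1): 88% × 38% = 33.44% of Cobalt Holdings Ltd.
Chain via Stonebridge Energy Co. (R1): 63% × 15% = 9.45% of Cobalt Holdings Ltd.
Chain via Copperline Logistics SA (R1): 67% × 24% = 16.08% of Cobalt Holdings Ltd.
Aggregating (R3): 33.44% + 9.45% + 16.08% = 58.97%.
58.97% exceeds the 5% threshold by 53.97 percentage points.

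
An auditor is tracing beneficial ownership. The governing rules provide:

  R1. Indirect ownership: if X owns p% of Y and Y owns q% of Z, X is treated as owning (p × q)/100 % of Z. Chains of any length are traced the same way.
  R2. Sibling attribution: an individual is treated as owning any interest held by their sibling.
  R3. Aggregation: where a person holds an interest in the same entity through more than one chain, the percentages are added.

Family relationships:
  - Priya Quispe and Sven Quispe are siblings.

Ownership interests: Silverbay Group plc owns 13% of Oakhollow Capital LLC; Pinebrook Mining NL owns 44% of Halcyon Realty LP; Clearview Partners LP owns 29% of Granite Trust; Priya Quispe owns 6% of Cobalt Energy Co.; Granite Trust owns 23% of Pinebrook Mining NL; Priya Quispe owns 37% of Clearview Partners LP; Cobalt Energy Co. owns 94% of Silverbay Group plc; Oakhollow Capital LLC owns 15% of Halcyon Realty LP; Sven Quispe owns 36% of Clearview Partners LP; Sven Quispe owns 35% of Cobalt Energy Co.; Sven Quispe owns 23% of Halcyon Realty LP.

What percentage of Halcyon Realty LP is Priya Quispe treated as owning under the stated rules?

25.893934%

By sibling attribution (R2), Priya Quispe is treated as also owning Sven Quispe's interest in Cobalt Energy Co, giving 6% + 35% = 41%.
By sibling attribution (R2), Priya Quispe is treated as also owning Sven Quispe's interest in Clearview Partners LP, giving 37% + 36% = 73%.
By sibling attribution (R2), Priya Quispe is treated as owning Sven Quispe's 23% interest in Halcyon Realty LP.
Chain via Cobalt Energy Co. → Silverbay Group plc → Oakhollow Capital LLC (R1): 41% × 94% × 13% × 15% = 0.75153% of Halcyon Realty LP.
Chain via Clearview Partners LP → Granite Trust → Pinebrook Mining NL (R1): 73% × 29% × 23% × 44% = 2.142404% of Halcyon Realty LP.
Direct interest in Halcyon Realty LP: 23%.
Aggregating (R3): 0.75153% + 2.142404% + 23% = 25.893934%.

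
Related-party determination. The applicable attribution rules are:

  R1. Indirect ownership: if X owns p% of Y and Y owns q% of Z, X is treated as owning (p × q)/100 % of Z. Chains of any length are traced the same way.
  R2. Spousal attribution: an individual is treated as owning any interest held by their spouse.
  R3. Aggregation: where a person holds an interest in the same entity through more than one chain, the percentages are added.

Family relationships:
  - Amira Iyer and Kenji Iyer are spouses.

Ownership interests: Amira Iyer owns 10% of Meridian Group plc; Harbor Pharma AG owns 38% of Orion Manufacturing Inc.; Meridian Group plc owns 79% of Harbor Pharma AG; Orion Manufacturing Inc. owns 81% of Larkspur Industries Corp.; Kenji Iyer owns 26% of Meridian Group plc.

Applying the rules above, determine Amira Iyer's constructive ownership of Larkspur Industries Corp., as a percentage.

8.753832%

By spousal attribution (R2), Amira Iyer is treated as also owning Kenji Iyer's interest in Meridian Group plc, giving 10% + 26% = 36%.
Chain via Meridian Group plc → Harbor Pharma AG → Orion Manufacturing Inc. (R1): 36% × 79% × 38% × 81% = 8.753832% of Larkspur Industries Corp.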